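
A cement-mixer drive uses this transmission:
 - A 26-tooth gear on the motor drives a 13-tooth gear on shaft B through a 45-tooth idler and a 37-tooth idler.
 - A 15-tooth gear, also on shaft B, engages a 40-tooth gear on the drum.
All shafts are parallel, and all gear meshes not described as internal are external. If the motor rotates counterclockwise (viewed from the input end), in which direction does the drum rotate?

the motor → shaft B: driver → idler → idler → driven is 3 external meshes, 3 reversals → CW.
shaft B → the drum: external mesh, 1 reversal → CCW.
4 reversals in total — an even number — so the drum turns the same way as the motor.

counterclockwise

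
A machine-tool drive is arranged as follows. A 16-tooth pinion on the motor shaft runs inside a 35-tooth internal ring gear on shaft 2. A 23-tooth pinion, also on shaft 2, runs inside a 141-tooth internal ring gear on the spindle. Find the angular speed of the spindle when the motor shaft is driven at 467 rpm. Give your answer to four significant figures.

Internal gear: ratio = 35/16 = 2.1875, so shaft 2 turns at 467 / 2.1875 = 213.49 rpm.
Internal gear: ratio = 141/23 = 6.1304, so the spindle turns at 213.49 / 6.1304 = 34.824 rpm.

34.82 rpm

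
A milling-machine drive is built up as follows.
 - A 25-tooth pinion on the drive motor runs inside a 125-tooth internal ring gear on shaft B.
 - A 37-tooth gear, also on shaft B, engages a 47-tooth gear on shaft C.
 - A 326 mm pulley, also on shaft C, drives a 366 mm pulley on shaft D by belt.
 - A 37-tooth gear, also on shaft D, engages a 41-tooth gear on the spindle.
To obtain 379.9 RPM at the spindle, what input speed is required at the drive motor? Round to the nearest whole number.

3002 RPM

Overall ratio R = 5 × 1.2703 × 1.1227 × 1.1081 = 7.9015.
Required input speed = output speed × R = 379.9 × 7.9015 = 3001.8 RPM.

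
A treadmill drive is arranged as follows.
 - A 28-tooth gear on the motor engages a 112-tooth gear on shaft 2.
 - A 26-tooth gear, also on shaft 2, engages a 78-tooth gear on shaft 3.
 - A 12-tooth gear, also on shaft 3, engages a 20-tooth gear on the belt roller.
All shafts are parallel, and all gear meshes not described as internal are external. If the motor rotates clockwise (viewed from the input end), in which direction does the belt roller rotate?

counterclockwise

the motor → shaft 2: external mesh, 1 reversal → CCW.
shaft 2 → shaft 3: external mesh, 1 reversal → CW.
shaft 3 → the belt roller: external mesh, 1 reversal → CCW.
3 reversals in total — an odd number — so the belt roller turns opposite to the motor.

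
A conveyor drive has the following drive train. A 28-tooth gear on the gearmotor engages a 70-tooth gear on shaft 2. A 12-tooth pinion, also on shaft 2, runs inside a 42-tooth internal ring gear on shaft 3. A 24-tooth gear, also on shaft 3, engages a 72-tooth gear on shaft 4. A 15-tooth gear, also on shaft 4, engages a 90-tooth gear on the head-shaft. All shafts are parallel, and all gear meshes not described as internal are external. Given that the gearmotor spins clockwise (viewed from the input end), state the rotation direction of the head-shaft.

the gearmotor → shaft 2: external mesh, 1 reversal → CCW.
shaft 2 → shaft 3: internal mesh, same direction → CCW.
shaft 3 → shaft 4: external mesh, 1 reversal → CW.
shaft 4 → the head-shaft: external mesh, 1 reversal → CCW.
3 reversals in total — an odd number — so the head-shaft turns opposite to the gearmotor.

counterclockwise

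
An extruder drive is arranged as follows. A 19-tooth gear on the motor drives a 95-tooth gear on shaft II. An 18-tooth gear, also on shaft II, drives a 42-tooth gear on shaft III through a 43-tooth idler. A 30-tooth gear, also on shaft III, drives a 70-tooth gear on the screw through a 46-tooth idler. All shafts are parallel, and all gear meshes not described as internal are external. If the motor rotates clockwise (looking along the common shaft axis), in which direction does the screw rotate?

the motor → shaft II: external mesh, 1 reversal → CCW.
shaft II → shaft III: driver → idler → driven is 2 external meshes, 2 reversals → CCW.
shaft III → the screw: driver → idler → driven is 2 external meshes, 2 reversals → CCW.
5 reversals in total — an odd number — so the screw turns opposite to the motor.

counterclockwise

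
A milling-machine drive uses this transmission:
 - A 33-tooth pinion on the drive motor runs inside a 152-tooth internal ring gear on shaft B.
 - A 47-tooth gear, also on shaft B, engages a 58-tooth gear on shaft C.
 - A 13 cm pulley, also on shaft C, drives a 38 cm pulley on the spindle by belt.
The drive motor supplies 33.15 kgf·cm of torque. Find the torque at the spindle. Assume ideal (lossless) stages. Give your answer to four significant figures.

internal gear 152/33 = 4.6061 → τ = 33.15·4.6061 = 152.69 kgf·cm
gear mesh 58/47 = 1.234 → τ = 152.69·1.234 = 188.43 kgf·cm
belt 38/13 = 2.9231 → τ = 188.43·2.9231 = 550.79 kgf·cm

550.8 kgf·cm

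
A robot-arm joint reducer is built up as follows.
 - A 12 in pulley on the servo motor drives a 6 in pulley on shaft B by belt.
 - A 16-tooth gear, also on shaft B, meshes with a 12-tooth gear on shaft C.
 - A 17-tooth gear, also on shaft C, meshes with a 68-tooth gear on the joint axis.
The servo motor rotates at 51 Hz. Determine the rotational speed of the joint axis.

the servo motor → shaft B (belt, 6/12): 51 ÷ 0.5 = 102 Hz
shaft B → shaft C (gear mesh, 12/16): 102 ÷ 0.75 = 136 Hz
shaft C → the joint axis (gear mesh, 68/17): 136 ÷ 4 = 34 Hz

34 Hz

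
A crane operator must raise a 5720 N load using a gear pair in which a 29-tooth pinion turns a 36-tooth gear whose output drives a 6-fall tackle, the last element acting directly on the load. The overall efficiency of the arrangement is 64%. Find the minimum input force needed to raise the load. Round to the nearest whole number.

Gear pair MA = 36/29 = 1.2414.
Block-and-tackle MA = number of supporting rope parts = 6.
Combined ideal MA = 1.2414 × 6 = 7.4483.
Actual MA = 7.4483 × 0.64 = 4.7669.
Effort = load / actual MA = 5720 / 4.7669 = 1199.9 N.

1200 N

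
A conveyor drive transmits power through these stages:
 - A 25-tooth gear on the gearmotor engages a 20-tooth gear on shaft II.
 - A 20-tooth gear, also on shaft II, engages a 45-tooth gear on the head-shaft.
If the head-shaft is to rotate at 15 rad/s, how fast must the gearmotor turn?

27 rad/s

Overall ratio R = 0.8 × 2.25 = 1.8.
Required input speed = output speed × R = 15 × 1.8 = 27 rad/s.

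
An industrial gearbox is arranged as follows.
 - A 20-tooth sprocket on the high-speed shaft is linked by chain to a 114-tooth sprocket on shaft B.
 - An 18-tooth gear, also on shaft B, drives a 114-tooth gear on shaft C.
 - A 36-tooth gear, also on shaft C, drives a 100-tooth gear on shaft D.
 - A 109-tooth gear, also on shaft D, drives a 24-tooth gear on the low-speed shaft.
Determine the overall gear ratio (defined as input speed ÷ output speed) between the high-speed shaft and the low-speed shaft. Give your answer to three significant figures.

22.1

Each stage contributes driven/driver: chain 114/20 = 5.7, gear mesh 114/18 = 6.3333, gear mesh 100/36 = 2.7778, gear mesh 24/109 = 0.22018.
Overall: 5.7 × 6.3333 × 2.7778 × 0.22018 = 22.08.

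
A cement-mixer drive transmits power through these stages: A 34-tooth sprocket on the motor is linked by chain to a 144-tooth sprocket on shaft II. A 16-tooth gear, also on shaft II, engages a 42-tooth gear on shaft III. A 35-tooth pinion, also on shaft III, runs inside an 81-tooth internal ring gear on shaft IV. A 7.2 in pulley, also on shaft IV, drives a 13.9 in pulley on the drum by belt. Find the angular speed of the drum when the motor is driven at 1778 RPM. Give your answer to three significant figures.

35.8 RPM

the motor → shaft II (chain, 144/34): 1778 ÷ 4.2353 = 419.81 RPM
shaft II → shaft III (gear mesh, 42/16): 419.81 ÷ 2.625 = 159.93 RPM
shaft III → shaft IV (internal gear, 81/35): 159.93 ÷ 2.3143 = 69.104 RPM
shaft IV → the drum (belt, 13.9/7.2): 69.104 ÷ 1.9306 = 35.795 RPM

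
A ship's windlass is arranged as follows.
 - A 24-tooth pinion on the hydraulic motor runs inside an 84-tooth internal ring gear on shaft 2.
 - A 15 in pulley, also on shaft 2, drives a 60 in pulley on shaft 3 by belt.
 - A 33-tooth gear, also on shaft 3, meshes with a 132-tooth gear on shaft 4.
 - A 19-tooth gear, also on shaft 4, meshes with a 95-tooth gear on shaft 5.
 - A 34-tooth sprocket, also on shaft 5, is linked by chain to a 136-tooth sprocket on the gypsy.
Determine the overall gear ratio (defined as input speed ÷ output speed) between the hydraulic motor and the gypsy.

Each stage contributes driven/driver: internal gear 84/24 = 3.5, belt 60/15 = 4, gear mesh 132/33 = 4, gear mesh 95/19 = 5, chain 136/34 = 4.
Overall: 3.5 × 4 × 4 × 5 × 4 = 1120.

1120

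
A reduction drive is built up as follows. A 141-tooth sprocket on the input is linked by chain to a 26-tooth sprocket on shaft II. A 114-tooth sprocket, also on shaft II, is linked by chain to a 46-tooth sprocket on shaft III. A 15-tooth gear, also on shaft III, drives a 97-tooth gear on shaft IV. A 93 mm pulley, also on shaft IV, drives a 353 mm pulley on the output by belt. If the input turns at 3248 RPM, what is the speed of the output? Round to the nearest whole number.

1778 RPM

chain 26/141 = 0.1844 → 3248/0.1844 = 17614 RPM
chain 46/114 = 0.40351 → 17614/0.40351 = 43652 RPM
gear mesh 97/15 = 6.4667 → 43652/6.4667 = 6750.4 RPM
belt 353/93 = 3.7957 → 6750.4/3.7957 = 1778.4 RPM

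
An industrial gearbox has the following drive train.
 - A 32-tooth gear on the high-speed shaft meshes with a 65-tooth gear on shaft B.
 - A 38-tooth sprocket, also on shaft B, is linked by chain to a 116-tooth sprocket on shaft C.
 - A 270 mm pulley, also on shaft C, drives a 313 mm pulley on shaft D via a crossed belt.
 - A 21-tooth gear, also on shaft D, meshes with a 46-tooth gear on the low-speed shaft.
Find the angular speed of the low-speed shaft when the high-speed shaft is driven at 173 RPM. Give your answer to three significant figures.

gear mesh 65/32 = 2.0312 → 173/2.0312 = 85.169 RPM
chain 116/38 = 3.0526 → 85.169/3.0526 = 27.9 RPM
belt 313/270 = 1.1593 → 27.9/1.1593 = 24.067 RPM
gear mesh 46/21 = 2.1905 → 24.067/2.1905 = 10.987 RPM

11.0 RPM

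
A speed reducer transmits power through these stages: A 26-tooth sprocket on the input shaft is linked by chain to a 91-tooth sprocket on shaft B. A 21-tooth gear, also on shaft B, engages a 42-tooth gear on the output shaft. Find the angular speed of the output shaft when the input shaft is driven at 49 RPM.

7 RPM

the input shaft → shaft B (chain, 91/26): 49 ÷ 3.5 = 14 RPM
shaft B → the output shaft (gear mesh, 42/21): 14 ÷ 2 = 7 RPM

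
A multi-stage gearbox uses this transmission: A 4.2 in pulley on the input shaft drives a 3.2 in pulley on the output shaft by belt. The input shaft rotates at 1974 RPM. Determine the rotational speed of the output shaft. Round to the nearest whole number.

Belt: ratio = 3.2/4.2 = 0.7619, so the output shaft turns at 1974 / 0.7619 = 2590.9 RPM.

2591 RPM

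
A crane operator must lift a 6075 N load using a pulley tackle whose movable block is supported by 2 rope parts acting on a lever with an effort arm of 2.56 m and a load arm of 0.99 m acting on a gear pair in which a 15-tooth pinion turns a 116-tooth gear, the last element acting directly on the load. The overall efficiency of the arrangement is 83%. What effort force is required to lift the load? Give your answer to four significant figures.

183.0 N

Block-and-tackle MA = number of supporting rope parts = 2.
Lever MA = effort arm / load arm = 2.56/0.99 = 2.5859.
Gear pair MA = 116/15 = 7.7333.
Combined ideal MA = 2 × 2.5859 × 7.7333 = 39.995.
Actual MA = 39.995 × 0.83 = 33.196.
Effort = load / actual MA = 6075 / 33.196 = 183.01 N.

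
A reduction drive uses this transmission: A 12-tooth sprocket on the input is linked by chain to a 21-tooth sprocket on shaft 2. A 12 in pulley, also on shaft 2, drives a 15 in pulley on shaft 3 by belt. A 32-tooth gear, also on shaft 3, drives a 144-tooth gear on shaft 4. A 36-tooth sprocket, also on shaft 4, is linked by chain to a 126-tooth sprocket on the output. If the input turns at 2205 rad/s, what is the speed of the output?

64 rad/s

Chain: ratio = 21/12 = 1.75, so shaft 2 turns at 2205 / 1.75 = 1260 rad/s.
Belt: ratio = 15/12 = 1.25, so shaft 3 turns at 1260 / 1.25 = 1008 rad/s.
Gear mesh: ratio = 144/32 = 4.5, so shaft 4 turns at 1008 / 4.5 = 224 rad/s.
Chain: ratio = 126/36 = 3.5, so the output turns at 224 / 3.5 = 64 rad/s.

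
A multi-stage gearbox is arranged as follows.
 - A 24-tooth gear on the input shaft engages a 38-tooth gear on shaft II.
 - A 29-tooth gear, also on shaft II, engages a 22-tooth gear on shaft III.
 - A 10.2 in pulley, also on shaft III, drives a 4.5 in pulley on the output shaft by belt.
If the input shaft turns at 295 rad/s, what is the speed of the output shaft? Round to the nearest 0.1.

556.7 rad/s

Gear mesh: ratio = 38/24 = 1.5833, so shaft II turns at 295 / 1.5833 = 186.32 rad/s.
Gear mesh: ratio = 22/29 = 0.75862, so shaft III turns at 186.32 / 0.75862 = 245.6 rad/s.
Belt: ratio = 4.5/10.2 = 0.44118, so the output shaft turns at 245.6 / 0.44118 = 556.69 rad/s.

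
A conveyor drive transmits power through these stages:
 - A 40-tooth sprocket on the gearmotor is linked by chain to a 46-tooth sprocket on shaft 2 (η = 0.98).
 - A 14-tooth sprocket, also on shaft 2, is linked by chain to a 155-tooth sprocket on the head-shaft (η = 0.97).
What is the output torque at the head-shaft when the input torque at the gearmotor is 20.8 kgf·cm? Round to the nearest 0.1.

251.7 kgf·cm

chain 46/40 = 1.15 → τ = 20.8·1.15·0.98 = 23.442 kgf·cm
chain 155/14 = 11.071 → τ = 23.442·11.071·0.97 = 251.75 kgf·cm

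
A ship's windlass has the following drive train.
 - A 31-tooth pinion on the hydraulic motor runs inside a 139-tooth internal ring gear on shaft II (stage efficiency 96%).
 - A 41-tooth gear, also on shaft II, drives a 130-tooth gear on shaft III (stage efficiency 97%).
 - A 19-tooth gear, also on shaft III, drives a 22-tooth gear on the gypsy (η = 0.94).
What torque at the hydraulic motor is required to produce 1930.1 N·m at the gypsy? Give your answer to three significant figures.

Overall ratio R = 4.4839 × 3.1707 × 1.1579 = 16.462; overall efficiency η = 0.96 × 0.97 × 0.94 = 0.8753.
Input torque = output torque / (R × η) = 1930.1 / (16.462 × 0.8753) = 133.95 N·m.

134 N·m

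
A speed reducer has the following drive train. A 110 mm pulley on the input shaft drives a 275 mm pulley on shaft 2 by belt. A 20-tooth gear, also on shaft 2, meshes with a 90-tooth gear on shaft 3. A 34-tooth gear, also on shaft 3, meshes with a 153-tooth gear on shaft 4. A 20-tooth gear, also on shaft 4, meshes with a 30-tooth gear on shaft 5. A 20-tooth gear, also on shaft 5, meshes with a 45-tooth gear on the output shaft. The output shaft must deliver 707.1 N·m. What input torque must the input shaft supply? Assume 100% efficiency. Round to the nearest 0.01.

4.14 N·m

Overall ratio R = 2.5 × 4.5 × 4.5 × 1.5 × 2.25 = 170.86.
Input torque = output torque / R = 707.1 / 170.86 = 4.1385 N·m.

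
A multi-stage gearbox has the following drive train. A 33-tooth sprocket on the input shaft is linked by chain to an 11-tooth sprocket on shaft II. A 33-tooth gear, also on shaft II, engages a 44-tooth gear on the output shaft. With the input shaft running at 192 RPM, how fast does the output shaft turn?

432 RPM

the input shaft → shaft II (chain, 11/33): 192 ÷ 0.33333 = 576 RPM
shaft II → the output shaft (gear mesh, 44/33): 576 ÷ 1.3333 = 432 RPM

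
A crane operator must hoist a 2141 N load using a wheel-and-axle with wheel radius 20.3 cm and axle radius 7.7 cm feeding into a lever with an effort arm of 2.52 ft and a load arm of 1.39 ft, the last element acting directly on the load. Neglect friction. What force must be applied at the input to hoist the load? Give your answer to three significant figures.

Wheel-and-axle MA = R/r = 20.3/7.7 = 2.6364.
Lever MA = effort arm / load arm = 2.52/1.39 = 1.8129.
Combined ideal MA = 2.6364 × 1.8129 = 4.7796.
Effort = load / MA = 2141 / 4.7796 = 447.95 N.

448 N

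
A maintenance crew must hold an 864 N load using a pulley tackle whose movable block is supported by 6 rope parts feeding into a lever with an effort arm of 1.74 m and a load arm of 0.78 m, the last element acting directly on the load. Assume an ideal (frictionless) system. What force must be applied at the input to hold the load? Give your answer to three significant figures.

64.6 N

Block-and-tackle MA = number of supporting rope parts = 6.
Lever MA = effort arm / load arm = 1.74/0.78 = 2.2308.
Combined ideal MA = 6 × 2.2308 = 13.385.
Effort = load / MA = 864 / 13.385 = 64.552 N.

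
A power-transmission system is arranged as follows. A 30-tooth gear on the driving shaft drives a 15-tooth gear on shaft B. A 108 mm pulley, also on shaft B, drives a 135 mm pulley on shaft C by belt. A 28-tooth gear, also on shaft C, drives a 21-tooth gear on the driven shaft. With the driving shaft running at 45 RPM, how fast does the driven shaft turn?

Gear mesh: ratio = 15/30 = 0.5, so shaft B turns at 45 / 0.5 = 90 RPM.
Belt: ratio = 135/108 = 1.25, so shaft C turns at 90 / 1.25 = 72 RPM.
Gear mesh: ratio = 21/28 = 0.75, so the driven shaft turns at 72 / 0.75 = 96 RPM.

96 RPM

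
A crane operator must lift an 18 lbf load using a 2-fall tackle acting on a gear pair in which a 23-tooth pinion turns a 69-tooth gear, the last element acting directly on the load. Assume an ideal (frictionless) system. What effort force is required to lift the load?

3 lbf

Block-and-tackle MA = number of supporting rope parts = 2.
Gear pair MA = 69/23 = 3.
Combined ideal MA = 2 × 3 = 6.
Effort = load / MA = 18 / 6 = 3 lbf.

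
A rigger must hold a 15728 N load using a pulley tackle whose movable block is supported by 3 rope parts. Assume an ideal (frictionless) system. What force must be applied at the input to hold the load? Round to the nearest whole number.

Block-and-tackle MA = number of supporting rope parts = 3.
Effort = load / MA = 15728 / 3 = 5242.7 N.

5243 N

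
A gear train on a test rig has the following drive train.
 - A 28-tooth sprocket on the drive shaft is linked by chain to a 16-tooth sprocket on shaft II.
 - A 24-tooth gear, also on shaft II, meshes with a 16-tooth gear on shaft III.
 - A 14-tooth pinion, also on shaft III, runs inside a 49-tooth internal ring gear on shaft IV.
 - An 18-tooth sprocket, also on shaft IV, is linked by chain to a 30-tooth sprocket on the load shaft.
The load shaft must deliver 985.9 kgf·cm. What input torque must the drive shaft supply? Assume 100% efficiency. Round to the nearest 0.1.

Overall ratio R = 0.57143 × 0.66667 × 3.5 × 1.6667 = 2.2222.
Input torque = output torque / R = 985.9 / 2.2222 = 443.65 kgf·cm.

443.7 kgf·cm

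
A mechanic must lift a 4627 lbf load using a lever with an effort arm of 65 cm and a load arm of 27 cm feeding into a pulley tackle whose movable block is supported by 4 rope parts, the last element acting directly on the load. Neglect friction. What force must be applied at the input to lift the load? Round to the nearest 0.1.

480.5 lbf

Lever MA = effort arm / load arm = 65/27 = 2.4074.
Block-and-tackle MA = number of supporting rope parts = 4.
Combined ideal MA = 2.4074 × 4 = 9.6296.
Effort = load / MA = 4627 / 9.6296 = 480.5 lbf.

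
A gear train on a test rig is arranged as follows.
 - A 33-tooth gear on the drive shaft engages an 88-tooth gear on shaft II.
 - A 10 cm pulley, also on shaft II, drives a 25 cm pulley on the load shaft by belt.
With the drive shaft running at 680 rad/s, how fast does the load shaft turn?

Gear mesh: ratio = 88/33 = 2.6667, so shaft II turns at 680 / 2.6667 = 255 rad/s.
Belt: ratio = 25/10 = 2.5, so the load shaft turns at 255 / 2.5 = 102 rad/s.

102 rad/s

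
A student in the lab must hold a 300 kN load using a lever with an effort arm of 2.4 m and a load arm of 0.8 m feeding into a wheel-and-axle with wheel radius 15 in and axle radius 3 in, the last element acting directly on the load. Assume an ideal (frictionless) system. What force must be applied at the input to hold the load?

20 kN

Lever MA = effort arm / load arm = 2.4/0.8 = 3.
Wheel-and-axle MA = R/r = 15/3 = 5.
Combined ideal MA = 3 × 5 = 15.
Effort = load / MA = 300 / 15 = 20 kN.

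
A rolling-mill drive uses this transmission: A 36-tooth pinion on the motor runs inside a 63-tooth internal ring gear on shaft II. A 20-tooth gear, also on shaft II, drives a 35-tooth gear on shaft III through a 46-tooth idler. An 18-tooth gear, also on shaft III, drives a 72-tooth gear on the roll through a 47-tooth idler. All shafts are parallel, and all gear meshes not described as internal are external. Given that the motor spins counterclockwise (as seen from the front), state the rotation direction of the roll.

the motor → shaft II: internal mesh, same direction → CCW.
shaft II → shaft III: driver → idler → driven is 2 external meshes, 2 reversals → CCW.
shaft III → the roll: driver → idler → driven is 2 external meshes, 2 reversals → CCW.
4 reversals in total — an even number — so the roll turns the same way as the motor.

counterclockwise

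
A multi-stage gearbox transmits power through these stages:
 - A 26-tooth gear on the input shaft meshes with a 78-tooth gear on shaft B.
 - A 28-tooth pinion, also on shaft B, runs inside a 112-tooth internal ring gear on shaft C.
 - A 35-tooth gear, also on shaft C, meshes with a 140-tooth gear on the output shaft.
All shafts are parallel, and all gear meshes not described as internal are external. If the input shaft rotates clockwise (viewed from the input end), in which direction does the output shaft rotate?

the input shaft → shaft B: external mesh, 1 reversal → CCW.
shaft B → shaft C: internal mesh, same direction → CCW.
shaft C → the output shaft: external mesh, 1 reversal → CW.
2 reversals in total — an even number — so the output shaft turns the same way as the input shaft.

clockwise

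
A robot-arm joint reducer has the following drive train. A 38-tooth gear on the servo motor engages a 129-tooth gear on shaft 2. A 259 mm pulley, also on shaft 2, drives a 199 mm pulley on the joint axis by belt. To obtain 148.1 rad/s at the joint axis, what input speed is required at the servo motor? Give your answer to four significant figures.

Overall ratio R = 3.3947 × 0.76834 = 2.6083.
Required input speed = output speed × R = 148.1 × 2.6083 = 386.29 rad/s.

386.3 rad/s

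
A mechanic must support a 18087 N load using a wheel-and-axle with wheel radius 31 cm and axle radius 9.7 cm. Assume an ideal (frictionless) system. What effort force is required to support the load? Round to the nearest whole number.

Wheel-and-axle MA = R/r = 31/9.7 = 3.1959.
Effort = load / MA = 18087 / 3.1959 = 5659.5 N.

5659 N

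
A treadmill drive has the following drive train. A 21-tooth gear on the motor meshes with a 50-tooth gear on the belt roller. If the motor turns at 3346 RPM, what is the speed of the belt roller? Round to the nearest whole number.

1405 RPM

the motor → the belt roller (gear mesh, 50/21): 3346 ÷ 2.381 = 1405.3 RPM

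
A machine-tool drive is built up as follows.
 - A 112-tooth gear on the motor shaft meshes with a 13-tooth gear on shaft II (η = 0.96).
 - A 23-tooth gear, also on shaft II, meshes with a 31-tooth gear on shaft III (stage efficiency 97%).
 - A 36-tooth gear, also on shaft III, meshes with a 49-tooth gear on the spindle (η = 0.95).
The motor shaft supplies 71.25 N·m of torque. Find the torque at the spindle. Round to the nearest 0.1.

13.4 N·m

After the gear mesh (13/112): 71.25 × 0.11607 × 0.96 = 7.9393 N·m
After the gear mesh (31/23): 7.9393 × 1.3478 × 0.97 = 10.38 N·m
After the gear mesh (49/36): 10.38 × 1.3611 × 0.95 = 13.422 N·m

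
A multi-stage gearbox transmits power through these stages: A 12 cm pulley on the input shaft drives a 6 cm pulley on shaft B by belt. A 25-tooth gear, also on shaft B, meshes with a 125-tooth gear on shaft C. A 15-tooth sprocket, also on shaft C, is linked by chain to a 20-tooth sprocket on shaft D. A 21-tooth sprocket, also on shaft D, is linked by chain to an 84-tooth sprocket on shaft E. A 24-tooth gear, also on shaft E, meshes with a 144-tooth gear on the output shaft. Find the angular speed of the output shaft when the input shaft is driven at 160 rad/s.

belt 6/12 = 0.5 → 160/0.5 = 320 rad/s
gear mesh 125/25 = 5 → 320/5 = 64 rad/s
chain 20/15 = 1.3333 → 64/1.3333 = 48 rad/s
chain 84/21 = 4 → 48/4 = 12 rad/s
gear mesh 144/24 = 6 → 12/6 = 2 rad/s

2 rad/s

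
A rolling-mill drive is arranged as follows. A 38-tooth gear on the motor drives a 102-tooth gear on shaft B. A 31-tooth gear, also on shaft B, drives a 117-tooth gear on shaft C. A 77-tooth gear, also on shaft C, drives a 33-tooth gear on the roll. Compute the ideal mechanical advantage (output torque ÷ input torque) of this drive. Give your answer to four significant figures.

Each stage contributes driven/driver: gear mesh 102/38 = 2.6842, gear mesh 117/31 = 3.7742, gear mesh 33/77 = 0.42857.
Overall: 2.6842 × 3.7742 × 0.42857 = 4.3417.

4.342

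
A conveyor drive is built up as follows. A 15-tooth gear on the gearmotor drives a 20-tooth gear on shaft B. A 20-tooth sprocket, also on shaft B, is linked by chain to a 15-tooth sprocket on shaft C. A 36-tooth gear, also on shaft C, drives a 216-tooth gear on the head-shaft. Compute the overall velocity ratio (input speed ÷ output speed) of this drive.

6

Each stage contributes driven/driver: gear mesh 20/15 = 1.3333, chain 15/20 = 0.75, gear mesh 216/36 = 6.
Overall: 1.3333 × 0.75 × 6 = 6.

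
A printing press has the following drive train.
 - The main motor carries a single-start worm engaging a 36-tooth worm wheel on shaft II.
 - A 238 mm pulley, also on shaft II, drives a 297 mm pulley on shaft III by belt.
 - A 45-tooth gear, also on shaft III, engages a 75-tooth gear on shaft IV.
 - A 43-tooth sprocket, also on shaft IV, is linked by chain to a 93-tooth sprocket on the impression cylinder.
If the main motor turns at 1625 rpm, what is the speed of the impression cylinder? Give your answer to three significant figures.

the main motor → shaft II (worm, 36/1): 1625 ÷ 36 = 45.139 rpm
shaft II → shaft III (belt, 297/238): 45.139 ÷ 1.2479 = 36.172 rpm
shaft III → shaft IV (gear mesh, 75/45): 36.172 ÷ 1.6667 = 21.703 rpm
shaft IV → the impression cylinder (chain, 93/43): 21.703 ÷ 2.1628 = 10.035 rpm

10.0 rpm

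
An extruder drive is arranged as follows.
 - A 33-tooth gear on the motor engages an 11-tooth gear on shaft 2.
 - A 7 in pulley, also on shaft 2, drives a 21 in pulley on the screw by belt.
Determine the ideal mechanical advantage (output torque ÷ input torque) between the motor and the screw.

Each stage contributes driven/driver: gear mesh 11/33 = 0.33333, belt 21/7 = 3.
Overall: 0.33333 × 3 = 1.

1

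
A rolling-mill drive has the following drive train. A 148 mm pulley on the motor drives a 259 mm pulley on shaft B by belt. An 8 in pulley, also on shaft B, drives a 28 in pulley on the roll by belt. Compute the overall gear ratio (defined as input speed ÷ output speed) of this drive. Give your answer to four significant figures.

6.125

Each stage contributes driven/driver: belt 259/148 = 1.75, belt 28/8 = 3.5.
Overall: 1.75 × 3.5 = 6.125.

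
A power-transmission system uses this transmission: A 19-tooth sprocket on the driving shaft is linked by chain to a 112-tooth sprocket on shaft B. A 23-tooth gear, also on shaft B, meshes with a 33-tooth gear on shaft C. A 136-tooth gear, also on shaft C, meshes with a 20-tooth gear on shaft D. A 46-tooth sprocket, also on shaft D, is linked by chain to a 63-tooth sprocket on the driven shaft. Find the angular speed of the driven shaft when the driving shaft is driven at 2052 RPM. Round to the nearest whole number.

Chain: ratio = 112/19 = 5.8947, so shaft B turns at 2052 / 5.8947 = 348.11 RPM.
Gear mesh: ratio = 33/23 = 1.4348, so shaft C turns at 348.11 / 1.4348 = 242.62 RPM.
Gear mesh: ratio = 20/136 = 0.14706, so shaft D turns at 242.62 / 0.14706 = 1649.8 RPM.
Chain: ratio = 63/46 = 1.3696, so the driven shaft turns at 1649.8 / 1.3696 = 1204.6 RPM.

1205 RPM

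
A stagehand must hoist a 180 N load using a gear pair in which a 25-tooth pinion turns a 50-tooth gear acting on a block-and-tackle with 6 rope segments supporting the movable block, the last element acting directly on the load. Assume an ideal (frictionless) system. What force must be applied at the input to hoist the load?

Gear pair MA = 50/25 = 2.
Block-and-tackle MA = number of supporting rope parts = 6.
Combined ideal MA = 2 × 6 = 12.
Effort = load / MA = 180 / 12 = 15 N.

15 N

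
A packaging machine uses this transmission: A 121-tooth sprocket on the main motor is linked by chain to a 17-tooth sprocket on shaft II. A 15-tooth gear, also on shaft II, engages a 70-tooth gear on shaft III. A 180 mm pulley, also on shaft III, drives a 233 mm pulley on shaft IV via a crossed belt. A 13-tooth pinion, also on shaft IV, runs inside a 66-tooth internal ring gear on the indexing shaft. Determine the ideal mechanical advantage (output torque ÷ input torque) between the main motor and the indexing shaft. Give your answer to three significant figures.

4.31

Each stage contributes driven/driver: chain 17/121 = 0.1405, gear mesh 70/15 = 4.6667, belt 233/180 = 1.2944, internal gear 66/13 = 5.0769.
Overall: 0.1405 × 4.6667 × 1.2944 × 5.0769 = 4.3088.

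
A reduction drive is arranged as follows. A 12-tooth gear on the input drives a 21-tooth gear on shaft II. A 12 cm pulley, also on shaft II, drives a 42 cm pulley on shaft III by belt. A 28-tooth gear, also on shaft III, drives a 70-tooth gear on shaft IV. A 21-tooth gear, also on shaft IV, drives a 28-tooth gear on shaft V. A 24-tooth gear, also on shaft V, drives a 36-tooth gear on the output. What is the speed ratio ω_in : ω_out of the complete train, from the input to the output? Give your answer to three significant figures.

30.6

Each stage contributes driven/driver: gear mesh 21/12 = 1.75, belt 42/12 = 3.5, gear mesh 70/28 = 2.5, gear mesh 28/21 = 1.3333, gear mesh 36/24 = 1.5.
Overall: 1.75 × 3.5 × 2.5 × 1.3333 × 1.5 = 30.625.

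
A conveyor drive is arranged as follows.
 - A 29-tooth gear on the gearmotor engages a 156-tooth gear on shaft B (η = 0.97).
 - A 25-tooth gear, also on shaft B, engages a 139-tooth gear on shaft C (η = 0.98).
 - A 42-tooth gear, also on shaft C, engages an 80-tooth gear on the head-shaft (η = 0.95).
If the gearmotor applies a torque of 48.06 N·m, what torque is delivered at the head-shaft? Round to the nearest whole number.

2473 N·m

Gear mesh: ratio = 156/29 = 5.3793; torque at shaft B = 48.06 × 5.3793 × 0.97 = 250.77 N·m.
Gear mesh: ratio = 139/25 = 5.56; torque at shaft C = 250.77 × 5.56 × 0.98 = 1366.4 N·m.
Gear mesh: ratio = 80/42 = 1.9048; torque at the head-shaft = 1366.4 × 1.9048 × 0.95 = 2472.6 N·m.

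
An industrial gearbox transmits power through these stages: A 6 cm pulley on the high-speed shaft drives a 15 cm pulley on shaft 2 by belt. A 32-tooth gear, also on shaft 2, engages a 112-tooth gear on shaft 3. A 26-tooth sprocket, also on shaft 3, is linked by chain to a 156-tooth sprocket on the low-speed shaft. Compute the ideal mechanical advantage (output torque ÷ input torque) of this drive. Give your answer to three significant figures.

52.5

Each stage contributes driven/driver: belt 15/6 = 2.5, gear mesh 112/32 = 3.5, chain 156/26 = 6.
Overall: 2.5 × 3.5 × 6 = 52.5.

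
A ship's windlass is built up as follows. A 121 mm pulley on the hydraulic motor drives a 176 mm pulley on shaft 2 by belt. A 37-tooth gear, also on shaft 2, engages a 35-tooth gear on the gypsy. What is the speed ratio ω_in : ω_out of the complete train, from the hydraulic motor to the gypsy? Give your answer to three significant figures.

Each stage contributes driven/driver: belt 176/121 = 1.4545, gear mesh 35/37 = 0.94595.
Overall: 1.4545 × 0.94595 = 1.3759.

1.38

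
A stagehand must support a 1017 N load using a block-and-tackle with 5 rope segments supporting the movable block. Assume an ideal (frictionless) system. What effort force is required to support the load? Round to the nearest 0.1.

203.4 N

Block-and-tackle MA = number of supporting rope parts = 5.
Effort = load / MA = 1017 / 5 = 203.4 N.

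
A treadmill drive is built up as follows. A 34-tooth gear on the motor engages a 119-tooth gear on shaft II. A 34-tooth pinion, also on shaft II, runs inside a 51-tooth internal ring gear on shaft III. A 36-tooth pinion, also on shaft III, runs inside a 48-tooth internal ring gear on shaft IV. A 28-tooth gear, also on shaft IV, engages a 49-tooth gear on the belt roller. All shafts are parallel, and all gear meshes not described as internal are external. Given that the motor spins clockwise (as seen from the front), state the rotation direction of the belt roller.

clockwise

the motor → shaft II: external mesh, 1 reversal → CCW.
shaft II → shaft III: internal mesh, same direction → CCW.
shaft III → shaft IV: internal mesh, same direction → CCW.
shaft IV → the belt roller: external mesh, 1 reversal → CW.
2 reversals in total — an even number — so the belt roller turns the same way as the motor.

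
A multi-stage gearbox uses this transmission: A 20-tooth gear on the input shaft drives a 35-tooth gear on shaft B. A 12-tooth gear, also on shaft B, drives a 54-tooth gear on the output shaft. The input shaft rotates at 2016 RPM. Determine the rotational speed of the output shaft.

gear mesh 35/20 = 1.75 → 2016/1.75 = 1152 RPM
gear mesh 54/12 = 4.5 → 1152/4.5 = 256 RPM

256 RPM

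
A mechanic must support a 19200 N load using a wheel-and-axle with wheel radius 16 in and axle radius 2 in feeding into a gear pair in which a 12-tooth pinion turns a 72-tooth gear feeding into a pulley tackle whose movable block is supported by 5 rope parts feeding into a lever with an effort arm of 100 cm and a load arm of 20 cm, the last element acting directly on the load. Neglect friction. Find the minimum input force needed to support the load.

16 N

Wheel-and-axle MA = R/r = 16/2 = 8.
Gear pair MA = 72/12 = 6.
Block-and-tackle MA = number of supporting rope parts = 5.
Lever MA = effort arm / load arm = 100/20 = 5.
Combined ideal MA = 8 × 6 × 5 × 5 = 1200.
Effort = load / MA = 19200 / 1200 = 16 N.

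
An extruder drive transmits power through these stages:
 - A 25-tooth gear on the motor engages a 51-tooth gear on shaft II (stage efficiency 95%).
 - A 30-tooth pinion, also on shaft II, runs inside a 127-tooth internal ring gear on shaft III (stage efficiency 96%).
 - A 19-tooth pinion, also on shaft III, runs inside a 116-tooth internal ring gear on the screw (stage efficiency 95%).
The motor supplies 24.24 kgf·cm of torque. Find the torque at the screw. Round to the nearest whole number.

1107 kgf·cm

gear mesh 51/25 = 2.04 → τ = 24.24·2.04·0.95 = 46.977 kgf·cm
internal gear 127/30 = 4.2333 → τ = 46.977·4.2333·0.96 = 190.92 kgf·cm
internal gear 116/19 = 6.1053 → τ = 190.92·6.1053·0.95 = 1107.3 kgf·cm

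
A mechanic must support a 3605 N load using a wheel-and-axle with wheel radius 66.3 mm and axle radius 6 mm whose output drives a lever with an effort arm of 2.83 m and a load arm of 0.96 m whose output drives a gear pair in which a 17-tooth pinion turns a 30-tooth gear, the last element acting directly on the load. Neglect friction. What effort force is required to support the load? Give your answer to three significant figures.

62.7 N

Wheel-and-axle MA = R/r = 66.3/6 = 11.05.
Lever MA = effort arm / load arm = 2.83/0.96 = 2.9479.
Gear pair MA = 30/17 = 1.7647.
Combined ideal MA = 11.05 × 2.9479 × 1.7647 = 57.484.
Effort = load / MA = 3605 / 57.484 = 62.713 N.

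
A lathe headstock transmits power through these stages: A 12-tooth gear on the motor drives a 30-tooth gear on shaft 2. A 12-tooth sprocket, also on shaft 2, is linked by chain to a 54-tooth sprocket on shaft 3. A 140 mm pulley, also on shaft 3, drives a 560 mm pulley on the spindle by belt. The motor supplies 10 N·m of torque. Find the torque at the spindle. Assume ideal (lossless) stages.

After the gear mesh (30/12): 10 × 2.5 = 25 N·m
After the chain (54/12): 25 × 4.5 = 112.5 N·m
After the belt (560/140): 112.5 × 4 = 450 N·m

450 N·m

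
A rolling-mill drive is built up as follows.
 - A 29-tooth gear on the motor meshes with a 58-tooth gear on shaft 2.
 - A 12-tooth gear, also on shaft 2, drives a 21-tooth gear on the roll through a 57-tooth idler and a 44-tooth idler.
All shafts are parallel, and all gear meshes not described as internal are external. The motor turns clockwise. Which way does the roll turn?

clockwise

the motor → shaft 2: external mesh, 1 reversal → CCW.
shaft 2 → the roll: driver → idler → idler → driven is 3 external meshes, 3 reversals → CW.
4 reversals in total — an even number — so the roll turns the same way as the motor.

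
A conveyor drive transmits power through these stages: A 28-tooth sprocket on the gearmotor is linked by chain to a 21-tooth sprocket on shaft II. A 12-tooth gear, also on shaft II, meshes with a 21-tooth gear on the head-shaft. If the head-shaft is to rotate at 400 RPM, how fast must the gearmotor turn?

Overall ratio R = 0.75 × 1.75 = 1.3125.
Required input speed = output speed × R = 400 × 1.3125 = 525 RPM.

525 RPM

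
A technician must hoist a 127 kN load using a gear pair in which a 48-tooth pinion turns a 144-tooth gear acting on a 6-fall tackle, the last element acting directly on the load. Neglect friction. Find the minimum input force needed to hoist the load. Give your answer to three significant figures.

7.06 kN

Gear pair MA = 144/48 = 3.
Block-and-tackle MA = number of supporting rope parts = 6.
Combined ideal MA = 3 × 6 = 18.
Effort = load / MA = 127 / 18 = 7.0556 kN.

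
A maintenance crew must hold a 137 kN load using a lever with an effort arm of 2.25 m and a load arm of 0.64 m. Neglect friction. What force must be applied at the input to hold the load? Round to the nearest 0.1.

39.0 kN

Lever MA = effort arm / load arm = 2.25/0.64 = 3.5156.
Effort = load / MA = 137 / 3.5156 = 38.969 kN.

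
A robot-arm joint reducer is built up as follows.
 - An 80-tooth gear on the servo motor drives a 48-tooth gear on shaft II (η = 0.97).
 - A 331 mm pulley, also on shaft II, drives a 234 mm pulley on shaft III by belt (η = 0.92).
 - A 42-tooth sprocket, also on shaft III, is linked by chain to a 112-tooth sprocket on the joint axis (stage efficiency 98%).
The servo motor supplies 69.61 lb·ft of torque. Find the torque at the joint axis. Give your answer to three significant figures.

68.9 lb·ft

Gear mesh: ratio = 48/80 = 0.6; torque at shaft II = 69.61 × 0.6 × 0.97 = 40.513 lb·ft.
Belt: ratio = 234/331 = 0.70695; torque at shaft III = 40.513 × 0.70695 × 0.92 = 26.349 lb·ft.
Chain: ratio = 112/42 = 2.6667; torque at the joint axis = 26.349 × 2.6667 × 0.98 = 68.86 lb·ft.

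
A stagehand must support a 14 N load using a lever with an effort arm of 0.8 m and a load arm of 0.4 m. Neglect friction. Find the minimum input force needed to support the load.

Lever MA = effort arm / load arm = 0.8/0.4 = 2.
Effort = load / MA = 14 / 2 = 7 N.

7 N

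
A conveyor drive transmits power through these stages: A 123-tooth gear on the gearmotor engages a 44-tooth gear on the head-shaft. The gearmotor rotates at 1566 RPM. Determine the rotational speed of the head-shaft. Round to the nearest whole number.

4378 RPM

the gearmotor → the head-shaft (gear mesh, 44/123): 1566 ÷ 0.35772 = 4377.7 RPM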